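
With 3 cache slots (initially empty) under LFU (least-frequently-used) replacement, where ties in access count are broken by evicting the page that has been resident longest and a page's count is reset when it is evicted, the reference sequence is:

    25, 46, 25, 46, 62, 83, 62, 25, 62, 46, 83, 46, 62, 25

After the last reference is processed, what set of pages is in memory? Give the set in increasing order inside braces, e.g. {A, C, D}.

25 -> fault, frames (25)
46 -> fault, frames (25 46)
25 -> hit
46 -> hit
62 -> fault, frames (25 46 62)
83 -> fault, evict 62, frames (25 46 83)
62 -> fault, evict 83, frames (25 46 62)
25 -> hit
62 -> hit
46 -> hit
83 -> fault, evict 62, frames (25 46 83)
46 -> hit
62 -> fault, evict 83, frames (25 46 62)
25 -> hit

{25, 46, 62}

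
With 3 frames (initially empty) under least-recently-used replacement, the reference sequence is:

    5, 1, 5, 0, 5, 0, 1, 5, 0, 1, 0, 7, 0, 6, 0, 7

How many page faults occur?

5 → fault, frames {5}
1 → fault, frames {5,1}
5 → hit
0 → fault, frames {1,5,0}
5 → hit
0 → hit
1 → hit
5 → hit
0 → hit
1 → hit
0 → hit
7 → fault, evict 5, frames {1,0,7}
0 → hit
6 → fault, evict 1, frames {7,0,6}
0 → hit
7 → hit
Page faults: 5.

5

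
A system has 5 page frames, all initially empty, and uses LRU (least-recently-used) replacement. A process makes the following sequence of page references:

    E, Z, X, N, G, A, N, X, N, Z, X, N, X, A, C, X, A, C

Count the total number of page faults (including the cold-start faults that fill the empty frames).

E → fault, frames [E]
Z → fault, frames [E, Z]
X → fault, frames [E, Z, X]
N → fault, frames [E, Z, X, N]
G → fault, frames [E, Z, X, N, G]
A → fault, evict E, frames [Z, X, N, G, A]
N → hit
X → hit
N → hit
Z → hit
X → hit
N → hit
X → hit
A → hit
C → fault, evict G, frames [Z, N, X, A, C]
X → hit
A → hit
C → hit
Page faults: 7.

7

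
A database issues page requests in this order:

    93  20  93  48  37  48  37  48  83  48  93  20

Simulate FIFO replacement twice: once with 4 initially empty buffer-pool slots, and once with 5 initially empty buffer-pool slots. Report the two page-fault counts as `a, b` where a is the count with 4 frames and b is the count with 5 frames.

4 frames: F F . F F . . . F . F F → 7 faults.
5 frames: F F . F F . . . F . . . → 5 faults.
5 < 7: adding a frame reduced faults, as is typical.

7, 5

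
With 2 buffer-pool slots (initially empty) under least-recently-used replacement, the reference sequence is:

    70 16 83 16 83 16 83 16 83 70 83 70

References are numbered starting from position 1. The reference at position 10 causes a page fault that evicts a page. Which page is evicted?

pos 1: 70 → fault, frames (70)
pos 2: 16 → fault, frames (70 16)
pos 3: 83 → fault, evict 70, frames (16 83)
pos 4: 16 → hit
pos 5: 83 → hit
pos 6: 16 → hit
pos 7: 83 → hit
pos 8: 16 → hit
pos 9: 83 → hit
pos 10: 70 → fault, evict 16, frames (83 70)
At position 10, page 16 is evicted.

16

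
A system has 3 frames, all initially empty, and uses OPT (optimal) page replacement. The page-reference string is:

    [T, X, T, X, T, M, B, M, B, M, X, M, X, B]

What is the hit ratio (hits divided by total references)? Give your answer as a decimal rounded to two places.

T → miss, frames {T}
X → miss, frames {T,X}
T → hit
X → hit
T → hit
M → miss, frames {T,X,M}
B → miss, evict T, frames {X,M,B}
M → hit
B → hit
M → hit
X → hit
M → hit
X → hit
B → hit
Hits: 10 of 14 references → 10/14 = 0.7143.

0.71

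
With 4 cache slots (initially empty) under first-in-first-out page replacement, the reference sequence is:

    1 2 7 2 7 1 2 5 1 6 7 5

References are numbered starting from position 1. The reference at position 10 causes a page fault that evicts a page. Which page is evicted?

1

pos 1: 1 -> miss, frames [1]
pos 2: 2 -> miss, frames [1, 2]
pos 3: 7 -> miss, frames [1, 2, 7]
pos 4: 2 -> hit
pos 5: 7 -> hit
pos 6: 1 -> hit
pos 7: 2 -> hit
pos 8: 5 -> miss, frames [1, 2, 7, 5]
pos 9: 1 -> hit
pos 10: 6 -> miss, evict 1, frames [2, 7, 5, 6]
At position 10, page 1 is evicted.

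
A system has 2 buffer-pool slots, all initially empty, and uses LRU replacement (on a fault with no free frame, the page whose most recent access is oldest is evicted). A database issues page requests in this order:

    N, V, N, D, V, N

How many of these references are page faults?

N -> miss, frames {N}
V -> miss, frames {N,V}
N -> hit
D -> miss, evict V, frames {N,D}
V -> miss, evict N, frames {D,V}
N -> miss, evict D, frames {V,N}
Page faults: 5.

5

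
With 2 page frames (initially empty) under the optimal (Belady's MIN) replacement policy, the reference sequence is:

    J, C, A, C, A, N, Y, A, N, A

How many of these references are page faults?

6

J → miss, frames [J]
C → miss, frames [J, C]
A → miss, evict J, frames [C, A]
C → hit
A → hit
N → miss, evict C, frames [A, N]
Y → miss, evict N, frames [A, Y]
A → hit
N → miss, evict Y, frames [A, N]
A → hit
Page faults: 6.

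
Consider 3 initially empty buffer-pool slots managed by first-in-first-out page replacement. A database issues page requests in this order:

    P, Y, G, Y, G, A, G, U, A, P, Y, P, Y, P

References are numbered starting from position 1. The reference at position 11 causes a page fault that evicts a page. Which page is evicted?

pos 1: P -> fault, frames [P]
pos 2: Y -> fault, frames [P, Y]
pos 3: G -> fault, frames [P, Y, G]
pos 4: Y -> hit
pos 5: G -> hit
pos 6: A -> fault, evict P, frames [Y, G, A]
pos 7: G -> hit
pos 8: U -> fault, evict Y, frames [G, A, U]
pos 9: A -> hit
pos 10: P -> fault, evict G, frames [A, U, P]
pos 11: Y -> fault, evict A, frames [U, P, Y]
At position 11, page A is evicted.

A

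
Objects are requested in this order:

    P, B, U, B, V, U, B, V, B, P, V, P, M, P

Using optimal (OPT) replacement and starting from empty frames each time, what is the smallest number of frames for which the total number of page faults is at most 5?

4

f=1: 14 faults
f=2: 7 faults
f=3: 6 faults
f=4: 5 faults
f=5: 5 faults
Smallest f with faults ≤ 5 is 4.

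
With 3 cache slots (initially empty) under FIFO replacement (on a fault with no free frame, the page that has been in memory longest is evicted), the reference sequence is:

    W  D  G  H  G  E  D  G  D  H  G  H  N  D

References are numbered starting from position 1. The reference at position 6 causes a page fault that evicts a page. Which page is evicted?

D

pos 1: W → fault, frames {W}
pos 2: D → fault, frames {W,D}
pos 3: G → fault, frames {W,D,G}
pos 4: H → fault, evict W, frames {D,G,H}
pos 5: G → hit
pos 6: E → fault, evict D, frames {G,H,E}
At position 6, page D is evicted.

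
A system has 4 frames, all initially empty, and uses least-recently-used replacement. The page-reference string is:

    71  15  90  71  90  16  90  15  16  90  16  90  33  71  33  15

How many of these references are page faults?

7

71: fault, frames {71}
15: fault, frames {71,15}
90: fault, frames {71,15,90}
71: hit
90: hit
16: fault, frames {15,71,90,16}
90: hit
15: hit
16: hit
90: hit
16: hit
90: hit
33: fault, evict 71, frames {15,16,90,33}
71: fault, evict 15, frames {16,90,33,71}
33: hit
15: fault, evict 16, frames {90,71,33,15}
Page faults: 7.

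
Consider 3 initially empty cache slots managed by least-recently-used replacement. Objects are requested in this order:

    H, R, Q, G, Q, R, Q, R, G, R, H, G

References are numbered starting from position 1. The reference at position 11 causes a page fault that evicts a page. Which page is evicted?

pos 1: H: fault, frames {H}
pos 2: R: fault, frames {H,R}
pos 3: Q: fault, frames {H,R,Q}
pos 4: G: fault, evict H, frames {R,Q,G}
pos 5: Q: hit
pos 6: R: hit
pos 7: Q: hit
pos 8: R: hit
pos 9: G: hit
pos 10: R: hit
pos 11: H: fault, evict Q, frames {G,R,H}
At position 11, page Q is evicted.

Q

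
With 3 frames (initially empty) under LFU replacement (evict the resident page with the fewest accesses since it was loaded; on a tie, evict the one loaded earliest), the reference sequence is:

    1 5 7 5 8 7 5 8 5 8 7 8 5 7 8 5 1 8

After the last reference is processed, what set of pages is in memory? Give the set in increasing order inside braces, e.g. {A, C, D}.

{1, 5, 8}

1: fault, frames [1]
5: fault, frames [1, 5]
7: fault, frames [1, 5, 7]
5: hit
8: fault, evict 1, frames [5, 7, 8]
7: hit
5: hit
8: hit
5: hit
8: hit
7: hit
8: hit
5: hit
7: hit
8: hit
5: hit
1: fault, evict 7, frames [5, 8, 1]
8: hit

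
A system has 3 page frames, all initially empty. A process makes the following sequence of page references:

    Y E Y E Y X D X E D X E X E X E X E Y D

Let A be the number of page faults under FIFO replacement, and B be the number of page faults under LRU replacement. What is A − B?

Under FIFO: F F . . . F F . . . . . . . . . . . F . → 5 faults.
Under LRU: F F . . . F F . F . . . . . . . . . F F → 7 faults.
A − B = 5 − 7 = -2.

-2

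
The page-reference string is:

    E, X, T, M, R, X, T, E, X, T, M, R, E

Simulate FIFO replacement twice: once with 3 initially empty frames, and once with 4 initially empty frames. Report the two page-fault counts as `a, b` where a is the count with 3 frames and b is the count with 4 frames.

3 frames: F F F F F F F F . . F F . → 10 faults.
4 frames: F F F F F . . F F F F F F → 11 faults.
11 > 10: adding a frame increased faults — Belady's anomaly.

10, 11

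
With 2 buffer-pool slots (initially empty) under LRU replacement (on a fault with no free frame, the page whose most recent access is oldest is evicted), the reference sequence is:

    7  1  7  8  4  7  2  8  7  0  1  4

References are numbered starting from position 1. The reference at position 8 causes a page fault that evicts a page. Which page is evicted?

7

pos 1: 7 → miss, frames (7)
pos 2: 1 → miss, frames (7 1)
pos 3: 7 → hit
pos 4: 8 → miss, evict 1, frames (7 8)
pos 5: 4 → miss, evict 7, frames (8 4)
pos 6: 7 → miss, evict 8, frames (4 7)
pos 7: 2 → miss, evict 4, frames (7 2)
pos 8: 8 → miss, evict 7, frames (2 8)
At position 8, page 7 is evicted.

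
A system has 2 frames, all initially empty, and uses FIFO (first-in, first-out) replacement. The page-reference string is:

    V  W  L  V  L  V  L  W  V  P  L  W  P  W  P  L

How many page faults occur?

10

V -> miss, frames {V}
W -> miss, frames {V,W}
L -> miss, evict V, frames {W,L}
V -> miss, evict W, frames {L,V}
L -> hit
V -> hit
L -> hit
W -> miss, evict L, frames {V,W}
V -> hit
P -> miss, evict V, frames {W,P}
L -> miss, evict W, frames {P,L}
W -> miss, evict P, frames {L,W}
P -> miss, evict L, frames {W,P}
W -> hit
P -> hit
L -> miss, evict W, frames {P,L}
Page faults: 10.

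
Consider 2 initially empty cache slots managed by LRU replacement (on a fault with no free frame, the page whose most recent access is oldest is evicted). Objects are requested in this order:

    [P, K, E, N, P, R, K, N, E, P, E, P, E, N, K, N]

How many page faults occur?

P -> fault, frames (P)
K -> fault, frames (P K)
E -> fault, evict P, frames (K E)
N -> fault, evict K, frames (E N)
P -> fault, evict E, frames (N P)
R -> fault, evict N, frames (P R)
K -> fault, evict P, frames (R K)
N -> fault, evict R, frames (K N)
E -> fault, evict K, frames (N E)
P -> fault, evict N, frames (E P)
E -> hit
P -> hit
E -> hit
N -> fault, evict P, frames (E N)
K -> fault, evict E, frames (N K)
N -> hit
Page faults: 12.

12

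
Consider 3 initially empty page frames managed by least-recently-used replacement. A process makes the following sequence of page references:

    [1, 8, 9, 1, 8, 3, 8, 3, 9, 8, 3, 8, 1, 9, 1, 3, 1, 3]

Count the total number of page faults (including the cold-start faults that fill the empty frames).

8

1: miss, frames (1)
8: miss, frames (1 8)
9: miss, frames (1 8 9)
1: hit
8: hit
3: miss, evict 9, frames (1 8 3)
8: hit
3: hit
9: miss, evict 1, frames (8 3 9)
8: hit
3: hit
8: hit
1: miss, evict 9, frames (3 8 1)
9: miss, evict 3, frames (8 1 9)
1: hit
3: miss, evict 8, frames (9 1 3)
1: hit
3: hit
Page faults: 8.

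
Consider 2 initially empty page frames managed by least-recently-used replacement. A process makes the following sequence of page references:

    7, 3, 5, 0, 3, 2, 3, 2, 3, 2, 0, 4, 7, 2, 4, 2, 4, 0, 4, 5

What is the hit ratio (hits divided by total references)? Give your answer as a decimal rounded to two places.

0.35

7 -> miss, frames (7)
3 -> miss, frames (7 3)
5 -> miss, evict 7, frames (3 5)
0 -> miss, evict 3, frames (5 0)
3 -> miss, evict 5, frames (0 3)
2 -> miss, evict 0, frames (3 2)
3 -> hit
2 -> hit
3 -> hit
2 -> hit
0 -> miss, evict 3, frames (2 0)
4 -> miss, evict 2, frames (0 4)
7 -> miss, evict 0, frames (4 7)
2 -> miss, evict 4, frames (7 2)
4 -> miss, evict 7, frames (2 4)
2 -> hit
4 -> hit
0 -> miss, evict 2, frames (4 0)
4 -> hit
5 -> miss, evict 0, frames (4 5)
Hits: 7 of 20 references → 7/20 = 0.3500.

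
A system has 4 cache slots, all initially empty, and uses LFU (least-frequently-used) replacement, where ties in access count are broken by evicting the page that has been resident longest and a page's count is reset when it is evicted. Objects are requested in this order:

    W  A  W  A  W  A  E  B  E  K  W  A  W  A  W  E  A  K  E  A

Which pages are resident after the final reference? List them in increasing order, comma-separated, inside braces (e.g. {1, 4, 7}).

W -> miss, frames {W}
A -> miss, frames {W,A}
W -> hit
A -> hit
W -> hit
A -> hit
E -> miss, frames {W,A,E}
B -> miss, frames {W,A,E,B}
E -> hit
K -> miss, evict B, frames {W,A,E,K}
W -> hit
A -> hit
W -> hit
A -> hit
W -> hit
E -> hit
A -> hit
K -> hit
E -> hit
A -> hit

{A, E, K, W}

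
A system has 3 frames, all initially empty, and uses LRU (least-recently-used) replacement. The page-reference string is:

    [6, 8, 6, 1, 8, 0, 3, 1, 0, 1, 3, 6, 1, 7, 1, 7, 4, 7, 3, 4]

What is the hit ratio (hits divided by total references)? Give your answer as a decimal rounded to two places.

0.50

6 -> fault, frames {6}
8 -> fault, frames {6,8}
6 -> hit
1 -> fault, frames {8,6,1}
8 -> hit
0 -> fault, evict 6, frames {1,8,0}
3 -> fault, evict 1, frames {8,0,3}
1 -> fault, evict 8, frames {0,3,1}
0 -> hit
1 -> hit
3 -> hit
6 -> fault, evict 0, frames {1,3,6}
1 -> hit
7 -> fault, evict 3, frames {6,1,7}
1 -> hit
7 -> hit
4 -> fault, evict 6, frames {1,7,4}
7 -> hit
3 -> fault, evict 1, frames {4,7,3}
4 -> hit
Hits: 10 of 20 references → 10/20 = 0.5000.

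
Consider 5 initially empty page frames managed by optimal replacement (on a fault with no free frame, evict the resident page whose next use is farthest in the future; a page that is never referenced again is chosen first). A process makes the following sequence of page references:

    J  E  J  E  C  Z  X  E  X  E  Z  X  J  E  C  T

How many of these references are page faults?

6

J -> fault, frames (J)
E -> fault, frames (J E)
J -> hit
E -> hit
C -> fault, frames (J E C)
Z -> fault, frames (J E C Z)
X -> fault, frames (J E C Z X)
E -> hit
X -> hit
E -> hit
Z -> hit
X -> hit
J -> hit
E -> hit
C -> hit
T -> fault, evict X, frames (J E C Z T)
Page faults: 6.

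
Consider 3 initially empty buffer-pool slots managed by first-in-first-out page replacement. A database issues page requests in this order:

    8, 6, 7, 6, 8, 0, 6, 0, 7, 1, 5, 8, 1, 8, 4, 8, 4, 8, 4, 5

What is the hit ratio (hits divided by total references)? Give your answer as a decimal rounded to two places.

0.60

8 → fault, frames [8]
6 → fault, frames [8, 6]
7 → fault, frames [8, 6, 7]
6 → hit
8 → hit
0 → fault, evict 8, frames [6, 7, 0]
6 → hit
0 → hit
7 → hit
1 → fault, evict 6, frames [7, 0, 1]
5 → fault, evict 7, frames [0, 1, 5]
8 → fault, evict 0, frames [1, 5, 8]
1 → hit
8 → hit
4 → fault, evict 1, frames [5, 8, 4]
8 → hit
4 → hit
8 → hit
4 → hit
5 → hit
Hits: 12 of 20 references → 12/20 = 0.6000.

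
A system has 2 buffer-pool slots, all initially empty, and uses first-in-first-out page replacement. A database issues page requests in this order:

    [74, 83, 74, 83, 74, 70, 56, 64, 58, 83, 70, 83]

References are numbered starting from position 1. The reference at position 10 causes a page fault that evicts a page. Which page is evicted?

pos 1: 74 -> miss, frames [74]
pos 2: 83 -> miss, frames [74, 83]
pos 3: 74 -> hit
pos 4: 83 -> hit
pos 5: 74 -> hit
pos 6: 70 -> miss, evict 74, frames [83, 70]
pos 7: 56 -> miss, evict 83, frames [70, 56]
pos 8: 64 -> miss, evict 70, frames [56, 64]
pos 9: 58 -> miss, evict 56, frames [64, 58]
pos 10: 83 -> miss, evict 64, frames [58, 83]
At position 10, page 64 is evicted.

64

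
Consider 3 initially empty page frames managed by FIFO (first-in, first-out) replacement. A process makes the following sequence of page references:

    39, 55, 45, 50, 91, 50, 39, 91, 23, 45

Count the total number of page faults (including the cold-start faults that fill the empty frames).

8

39: miss, frames {39}
55: miss, frames {39,55}
45: miss, frames {39,55,45}
50: miss, evict 39, frames {55,45,50}
91: miss, evict 55, frames {45,50,91}
50: hit
39: miss, evict 45, frames {50,91,39}
91: hit
23: miss, evict 50, frames {91,39,23}
45: miss, evict 91, frames {39,23,45}
Page faults: 8.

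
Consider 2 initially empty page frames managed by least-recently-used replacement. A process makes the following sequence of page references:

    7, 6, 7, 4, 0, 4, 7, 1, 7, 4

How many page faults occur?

7

7 -> miss, frames (7)
6 -> miss, frames (7 6)
7 -> hit
4 -> miss, evict 6, frames (7 4)
0 -> miss, evict 7, frames (4 0)
4 -> hit
7 -> miss, evict 0, frames (4 7)
1 -> miss, evict 4, frames (7 1)
7 -> hit
4 -> miss, evict 1, frames (7 4)
Page faults: 7.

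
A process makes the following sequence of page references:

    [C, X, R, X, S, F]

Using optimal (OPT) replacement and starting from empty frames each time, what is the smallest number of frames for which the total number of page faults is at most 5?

2

f=1: 6 faults
f=2: 5 faults
f=3: 5 faults
f=4: 5 faults
f=5: 5 faults
Smallest f with faults ≤ 5 is 2.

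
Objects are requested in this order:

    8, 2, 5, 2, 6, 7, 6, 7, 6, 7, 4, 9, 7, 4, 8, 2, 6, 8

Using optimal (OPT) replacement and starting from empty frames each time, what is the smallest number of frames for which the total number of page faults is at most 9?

4

f=1: 18 faults
f=2: 11 faults
f=3: 10 faults
f=4: 9 faults
f=5: 8 faults
f=6: 7 faults
f=7: 7 faults
Smallest f with faults ≤ 9 is 4.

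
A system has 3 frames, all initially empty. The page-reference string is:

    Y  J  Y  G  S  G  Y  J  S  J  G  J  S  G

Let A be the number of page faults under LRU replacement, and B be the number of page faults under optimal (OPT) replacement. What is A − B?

2

Under LRU: F F . F F . . F F . F . . . → 7 faults.
Under OPT: F F . F F . . F . . . . . . → 5 faults.
A − B = 7 − 5 = 2.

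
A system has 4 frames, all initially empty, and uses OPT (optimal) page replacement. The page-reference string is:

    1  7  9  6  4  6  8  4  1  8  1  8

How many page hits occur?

1 -> miss, frames (1)
7 -> miss, frames (1 7)
9 -> miss, frames (1 7 9)
6 -> miss, frames (1 7 9 6)
4 -> miss, evict 9, frames (1 7 6 4)
6 -> hit
8 -> miss, evict 6, frames (1 7 4 8)
4 -> hit
1 -> hit
8 -> hit
1 -> hit
8 -> hit
Hits: 6.

6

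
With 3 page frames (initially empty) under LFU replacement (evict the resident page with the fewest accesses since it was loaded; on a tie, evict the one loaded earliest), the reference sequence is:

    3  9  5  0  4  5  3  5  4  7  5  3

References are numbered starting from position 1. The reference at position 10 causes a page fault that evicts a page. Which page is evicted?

3

pos 1: 3 -> fault, frames [3]
pos 2: 9 -> fault, frames [3, 9]
pos 3: 5 -> fault, frames [3, 9, 5]
pos 4: 0 -> fault, evict 3, frames [9, 5, 0]
pos 5: 4 -> fault, evict 9, frames [5, 0, 4]
pos 6: 5 -> hit
pos 7: 3 -> fault, evict 0, frames [5, 4, 3]
pos 8: 5 -> hit
pos 9: 4 -> hit
pos 10: 7 -> fault, evict 3, frames [5, 4, 7]
At position 10, page 3 is evicted.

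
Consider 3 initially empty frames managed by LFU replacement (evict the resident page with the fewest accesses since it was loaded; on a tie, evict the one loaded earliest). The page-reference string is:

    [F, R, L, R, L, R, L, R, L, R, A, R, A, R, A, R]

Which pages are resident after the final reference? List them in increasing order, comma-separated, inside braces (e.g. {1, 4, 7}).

{A, L, R}

F → fault, frames {F}
R → fault, frames {F,R}
L → fault, frames {F,R,L}
R → hit
L → hit
R → hit
L → hit
R → hit
L → hit
R → hit
A → fault, evict F, frames {R,L,A}
R → hit
A → hit
R → hit
A → hit
R → hit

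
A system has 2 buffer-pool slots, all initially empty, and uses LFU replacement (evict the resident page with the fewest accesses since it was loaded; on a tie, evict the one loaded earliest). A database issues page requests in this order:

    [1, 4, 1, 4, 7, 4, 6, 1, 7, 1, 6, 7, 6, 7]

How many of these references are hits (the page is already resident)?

1 -> fault, frames (1)
4 -> fault, frames (1 4)
1 -> hit
4 -> hit
7 -> fault, evict 1, frames (4 7)
4 -> hit
6 -> fault, evict 7, frames (4 6)
1 -> fault, evict 6, frames (4 1)
7 -> fault, evict 1, frames (4 7)
1 -> fault, evict 7, frames (4 1)
6 -> fault, evict 1, frames (4 6)
7 -> fault, evict 6, frames (4 7)
6 -> fault, evict 7, frames (4 6)
7 -> fault, evict 6, frames (4 7)
Hits: 3.

3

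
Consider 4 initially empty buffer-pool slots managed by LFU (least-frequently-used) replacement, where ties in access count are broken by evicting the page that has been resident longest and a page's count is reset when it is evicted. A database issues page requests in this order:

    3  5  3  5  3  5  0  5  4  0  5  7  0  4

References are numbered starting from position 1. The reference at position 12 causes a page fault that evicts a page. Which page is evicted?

4

pos 1: 3 → fault, frames (3)
pos 2: 5 → fault, frames (3 5)
pos 3: 3 → hit
pos 4: 5 → hit
pos 5: 3 → hit
pos 6: 5 → hit
pos 7: 0 → fault, frames (3 5 0)
pos 8: 5 → hit
pos 9: 4 → fault, frames (3 5 0 4)
pos 10: 0 → hit
pos 11: 5 → hit
pos 12: 7 → fault, evict 4, frames (3 5 0 7)
At position 12, page 4 is evicted.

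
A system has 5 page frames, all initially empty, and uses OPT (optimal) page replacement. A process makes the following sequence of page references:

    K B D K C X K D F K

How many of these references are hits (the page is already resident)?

K -> fault, frames (K)
B -> fault, frames (K B)
D -> fault, frames (K B D)
K -> hit
C -> fault, frames (K B D C)
X -> fault, frames (K B D C X)
K -> hit
D -> hit
F -> fault, evict X, frames (K B D C F)
K -> hit
Hits: 4.

4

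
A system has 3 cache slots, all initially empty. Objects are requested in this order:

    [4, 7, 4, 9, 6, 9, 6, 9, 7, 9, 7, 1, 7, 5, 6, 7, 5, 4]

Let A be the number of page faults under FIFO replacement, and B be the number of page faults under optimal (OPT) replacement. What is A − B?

2

Under FIFO: F F . F F . . . . . . F F F F . . F → 9 faults.
Under OPT: F F . F F . . . . . . F . F . . . F → 7 faults.
A − B = 9 − 7 = 2.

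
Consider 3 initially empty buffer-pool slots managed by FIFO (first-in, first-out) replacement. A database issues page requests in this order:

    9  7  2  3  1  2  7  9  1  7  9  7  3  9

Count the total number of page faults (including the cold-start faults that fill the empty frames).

8

9 → miss, frames (9)
7 → miss, frames (9 7)
2 → miss, frames (9 7 2)
3 → miss, evict 9, frames (7 2 3)
1 → miss, evict 7, frames (2 3 1)
2 → hit
7 → miss, evict 2, frames (3 1 7)
9 → miss, evict 3, frames (1 7 9)
1 → hit
7 → hit
9 → hit
7 → hit
3 → miss, evict 1, frames (7 9 3)
9 → hit
Page faults: 8.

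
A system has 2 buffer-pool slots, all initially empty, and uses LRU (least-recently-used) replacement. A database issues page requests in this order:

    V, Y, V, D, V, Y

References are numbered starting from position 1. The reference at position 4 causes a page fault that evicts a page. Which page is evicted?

Y

pos 1: V: miss, frames [V]
pos 2: Y: miss, frames [V, Y]
pos 3: V: hit
pos 4: D: miss, evict Y, frames [V, D]
At position 4, page Y is evicted.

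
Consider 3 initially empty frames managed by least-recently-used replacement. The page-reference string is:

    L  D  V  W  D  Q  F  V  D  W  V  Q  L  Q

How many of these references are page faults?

11

L -> fault, frames {L}
D -> fault, frames {L,D}
V -> fault, frames {L,D,V}
W -> fault, evict L, frames {D,V,W}
D -> hit
Q -> fault, evict V, frames {W,D,Q}
F -> fault, evict W, frames {D,Q,F}
V -> fault, evict D, frames {Q,F,V}
D -> fault, evict Q, frames {F,V,D}
W -> fault, evict F, frames {V,D,W}
V -> hit
Q -> fault, evict D, frames {W,V,Q}
L -> fault, evict W, frames {V,Q,L}
Q -> hit
Page faults: 11.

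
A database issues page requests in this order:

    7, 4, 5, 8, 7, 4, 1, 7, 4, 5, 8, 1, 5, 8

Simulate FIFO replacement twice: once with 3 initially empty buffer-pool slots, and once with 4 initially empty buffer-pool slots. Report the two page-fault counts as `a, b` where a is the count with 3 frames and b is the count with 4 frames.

3 frames: F F F F F F F . . F F . . . → 9 faults.
4 frames: F F F F . . F F F F F F . . → 10 faults.
10 > 9: adding a frame increased faults — Belady's anomaly.

9, 10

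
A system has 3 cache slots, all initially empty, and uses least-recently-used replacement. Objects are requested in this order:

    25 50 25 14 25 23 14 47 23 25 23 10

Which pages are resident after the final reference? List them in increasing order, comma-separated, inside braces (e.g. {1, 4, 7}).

25 -> miss, frames [25]
50 -> miss, frames [25, 50]
25 -> hit
14 -> miss, frames [50, 25, 14]
25 -> hit
23 -> miss, evict 50, frames [14, 25, 23]
14 -> hit
47 -> miss, evict 25, frames [23, 14, 47]
23 -> hit
25 -> miss, evict 14, frames [47, 23, 25]
23 -> hit
10 -> miss, evict 47, frames [25, 23, 10]

{10, 23, 25}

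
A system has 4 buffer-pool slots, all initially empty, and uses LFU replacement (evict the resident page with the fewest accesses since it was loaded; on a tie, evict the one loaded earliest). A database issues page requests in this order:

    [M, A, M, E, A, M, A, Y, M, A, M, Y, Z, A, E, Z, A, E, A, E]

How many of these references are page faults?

8

M: miss, frames (M)
A: miss, frames (M A)
M: hit
E: miss, frames (M A E)
A: hit
M: hit
A: hit
Y: miss, frames (M A E Y)
M: hit
A: hit
M: hit
Y: hit
Z: miss, evict E, frames (M A Y Z)
A: hit
E: miss, evict Z, frames (M A Y E)
Z: miss, evict E, frames (M A Y Z)
A: hit
E: miss, evict Z, frames (M A Y E)
A: hit
E: hit
Page faults: 8.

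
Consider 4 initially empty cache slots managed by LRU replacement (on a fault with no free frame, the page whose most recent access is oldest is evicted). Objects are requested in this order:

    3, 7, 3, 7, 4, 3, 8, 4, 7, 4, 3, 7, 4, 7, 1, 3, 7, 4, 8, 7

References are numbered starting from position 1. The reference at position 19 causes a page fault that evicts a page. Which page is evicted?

1

pos 1: 3 -> fault, frames {3}
pos 2: 7 -> fault, frames {3,7}
pos 3: 3 -> hit
pos 4: 7 -> hit
pos 5: 4 -> fault, frames {3,7,4}
pos 6: 3 -> hit
pos 7: 8 -> fault, frames {7,4,3,8}
pos 8: 4 -> hit
pos 9: 7 -> hit
pos 10: 4 -> hit
pos 11: 3 -> hit
pos 12: 7 -> hit
pos 13: 4 -> hit
pos 14: 7 -> hit
pos 15: 1 -> fault, evict 8, frames {3,4,7,1}
pos 16: 3 -> hit
pos 17: 7 -> hit
pos 18: 4 -> hit
pos 19: 8 -> fault, evict 1, frames {3,7,4,8}
At position 19, page 1 is evicted.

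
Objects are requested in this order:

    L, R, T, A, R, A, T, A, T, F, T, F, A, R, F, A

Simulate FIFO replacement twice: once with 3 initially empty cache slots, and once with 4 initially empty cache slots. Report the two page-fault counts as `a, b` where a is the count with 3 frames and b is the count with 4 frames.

6, 5

3 frames: F F F F . . . . . F . . . F . . → 6 faults.
4 frames: F F F F . . . . . F . . . . . . → 5 faults.
5 < 6: adding a frame reduced faults, as is typical.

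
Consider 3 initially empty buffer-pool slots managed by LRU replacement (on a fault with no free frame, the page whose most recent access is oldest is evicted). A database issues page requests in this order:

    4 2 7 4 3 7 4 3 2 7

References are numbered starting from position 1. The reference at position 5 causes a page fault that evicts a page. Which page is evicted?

2

pos 1: 4 → miss, frames (4)
pos 2: 2 → miss, frames (4 2)
pos 3: 7 → miss, frames (4 2 7)
pos 4: 4 → hit
pos 5: 3 → miss, evict 2, frames (7 4 3)
At position 5, page 2 is evicted.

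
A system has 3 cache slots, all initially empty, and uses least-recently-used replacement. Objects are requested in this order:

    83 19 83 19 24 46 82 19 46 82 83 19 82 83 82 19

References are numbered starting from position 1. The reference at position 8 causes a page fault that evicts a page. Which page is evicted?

24

pos 1: 83 -> miss, frames [83]
pos 2: 19 -> miss, frames [83, 19]
pos 3: 83 -> hit
pos 4: 19 -> hit
pos 5: 24 -> miss, frames [83, 19, 24]
pos 6: 46 -> miss, evict 83, frames [19, 24, 46]
pos 7: 82 -> miss, evict 19, frames [24, 46, 82]
pos 8: 19 -> miss, evict 24, frames [46, 82, 19]
At position 8, page 24 is evicted.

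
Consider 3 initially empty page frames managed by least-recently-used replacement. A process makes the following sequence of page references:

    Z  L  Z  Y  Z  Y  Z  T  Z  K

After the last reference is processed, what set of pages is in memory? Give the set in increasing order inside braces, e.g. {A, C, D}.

Z → fault, frames (Z)
L → fault, frames (Z L)
Z → hit
Y → fault, frames (L Z Y)
Z → hit
Y → hit
Z → hit
T → fault, evict L, frames (Y Z T)
Z → hit
K → fault, evict Y, frames (T Z K)

{K, T, Z}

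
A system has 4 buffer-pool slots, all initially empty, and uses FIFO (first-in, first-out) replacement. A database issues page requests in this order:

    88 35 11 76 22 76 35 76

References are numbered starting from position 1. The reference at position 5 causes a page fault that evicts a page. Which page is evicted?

pos 1: 88: fault, frames [88]
pos 2: 35: fault, frames [88, 35]
pos 3: 11: fault, frames [88, 35, 11]
pos 4: 76: fault, frames [88, 35, 11, 76]
pos 5: 22: fault, evict 88, frames [35, 11, 76, 22]
At position 5, page 88 is evicted.

88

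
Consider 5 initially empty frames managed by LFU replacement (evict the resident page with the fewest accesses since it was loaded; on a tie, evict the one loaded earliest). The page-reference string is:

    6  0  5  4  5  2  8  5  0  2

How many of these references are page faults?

6

6 -> miss, frames {6}
0 -> miss, frames {6,0}
5 -> miss, frames {6,0,5}
4 -> miss, frames {6,0,5,4}
5 -> hit
2 -> miss, frames {6,0,5,4,2}
8 -> miss, evict 6, frames {0,5,4,2,8}
5 -> hit
0 -> hit
2 -> hit
Page faults: 6.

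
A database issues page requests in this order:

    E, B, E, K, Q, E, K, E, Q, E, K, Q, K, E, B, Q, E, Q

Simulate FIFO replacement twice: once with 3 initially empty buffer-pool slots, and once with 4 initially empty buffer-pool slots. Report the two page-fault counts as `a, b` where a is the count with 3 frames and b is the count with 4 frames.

3 frames: F F . F F F . . . . . . . . F . . . → 6 faults.
4 frames: F F . F F . . . . . . . . . . . . . → 4 faults.
4 < 6: adding a frame reduced faults, as is typical.

6, 4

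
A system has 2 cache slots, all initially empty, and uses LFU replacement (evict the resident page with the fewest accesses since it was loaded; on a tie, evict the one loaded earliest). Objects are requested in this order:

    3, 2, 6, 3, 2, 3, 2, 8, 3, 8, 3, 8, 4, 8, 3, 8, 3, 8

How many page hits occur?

2

3: fault, frames [3]
2: fault, frames [3, 2]
6: fault, evict 3, frames [2, 6]
3: fault, evict 2, frames [6, 3]
2: fault, evict 6, frames [3, 2]
3: hit
2: hit
8: fault, evict 3, frames [2, 8]
3: fault, evict 8, frames [2, 3]
8: fault, evict 3, frames [2, 8]
3: fault, evict 8, frames [2, 3]
8: fault, evict 3, frames [2, 8]
4: fault, evict 8, frames [2, 4]
8: fault, evict 4, frames [2, 8]
3: fault, evict 8, frames [2, 3]
8: fault, evict 3, frames [2, 8]
3: fault, evict 8, frames [2, 3]
8: fault, evict 3, frames [2, 8]
Hits: 2.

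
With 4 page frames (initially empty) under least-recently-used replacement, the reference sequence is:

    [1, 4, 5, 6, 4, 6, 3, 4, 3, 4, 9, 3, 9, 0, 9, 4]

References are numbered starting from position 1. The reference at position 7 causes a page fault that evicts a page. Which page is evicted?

1

pos 1: 1 -> fault, frames (1)
pos 2: 4 -> fault, frames (1 4)
pos 3: 5 -> fault, frames (1 4 5)
pos 4: 6 -> fault, frames (1 4 5 6)
pos 5: 4 -> hit
pos 6: 6 -> hit
pos 7: 3 -> fault, evict 1, frames (5 4 6 3)
At position 7, page 1 is evicted.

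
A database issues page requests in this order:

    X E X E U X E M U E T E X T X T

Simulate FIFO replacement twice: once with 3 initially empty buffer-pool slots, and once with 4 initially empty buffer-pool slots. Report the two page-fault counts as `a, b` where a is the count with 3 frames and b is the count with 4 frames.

7, 6

3 frames: F F . . F . . F . . F F F . . . → 7 faults.
4 frames: F F . . F . . F . . F . F . . . → 6 faults.
6 < 7: adding a frame reduced faults, as is typical.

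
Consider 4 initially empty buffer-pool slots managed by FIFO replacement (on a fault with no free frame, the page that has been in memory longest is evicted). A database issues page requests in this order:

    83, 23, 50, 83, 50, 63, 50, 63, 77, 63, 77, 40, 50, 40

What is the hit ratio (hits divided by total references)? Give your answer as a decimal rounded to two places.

0.57

83 → fault, frames {83}
23 → fault, frames {83,23}
50 → fault, frames {83,23,50}
83 → hit
50 → hit
63 → fault, frames {83,23,50,63}
50 → hit
63 → hit
77 → fault, evict 83, frames {23,50,63,77}
63 → hit
77 → hit
40 → fault, evict 23, frames {50,63,77,40}
50 → hit
40 → hit
Hits: 8 of 14 references → 8/14 = 0.5714.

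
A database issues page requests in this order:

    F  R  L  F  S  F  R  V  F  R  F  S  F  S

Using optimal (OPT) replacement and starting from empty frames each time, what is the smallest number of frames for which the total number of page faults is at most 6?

3

f=1: 14 faults
f=2: 8 faults
f=3: 6 faults
f=4: 5 faults
f=5: 5 faults
Smallest f with faults ≤ 6 is 3.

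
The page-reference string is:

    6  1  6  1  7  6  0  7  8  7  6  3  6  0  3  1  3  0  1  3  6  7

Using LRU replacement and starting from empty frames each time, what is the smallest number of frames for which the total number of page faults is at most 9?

4

f=1: 22 faults
f=2: 17 faults
f=3: 11 faults
f=4: 9 faults
f=5: 7 faults
f=6: 6 faults
Smallest f with faults ≤ 9 is 4.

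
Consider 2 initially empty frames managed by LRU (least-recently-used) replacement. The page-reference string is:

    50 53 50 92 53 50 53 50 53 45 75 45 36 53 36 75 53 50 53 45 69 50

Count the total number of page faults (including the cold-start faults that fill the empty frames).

50: fault, frames (50)
53: fault, frames (50 53)
50: hit
92: fault, evict 53, frames (50 92)
53: fault, evict 50, frames (92 53)
50: fault, evict 92, frames (53 50)
53: hit
50: hit
53: hit
45: fault, evict 50, frames (53 45)
75: fault, evict 53, frames (45 75)
45: hit
36: fault, evict 75, frames (45 36)
53: fault, evict 45, frames (36 53)
36: hit
75: fault, evict 53, frames (36 75)
53: fault, evict 36, frames (75 53)
50: fault, evict 75, frames (53 50)
53: hit
45: fault, evict 50, frames (53 45)
69: fault, evict 53, frames (45 69)
50: fault, evict 45, frames (69 50)
Page faults: 15.

15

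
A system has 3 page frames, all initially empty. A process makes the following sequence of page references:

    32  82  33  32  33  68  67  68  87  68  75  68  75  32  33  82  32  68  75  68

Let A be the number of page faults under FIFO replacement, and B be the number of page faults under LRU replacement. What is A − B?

1

Under FIFO: F F F . . F F . F . F F . F F F . F F . → 13 faults.
Under LRU: F F F . . F F . F . F . . F F F . F F . → 12 faults.
A − B = 13 − 12 = 1.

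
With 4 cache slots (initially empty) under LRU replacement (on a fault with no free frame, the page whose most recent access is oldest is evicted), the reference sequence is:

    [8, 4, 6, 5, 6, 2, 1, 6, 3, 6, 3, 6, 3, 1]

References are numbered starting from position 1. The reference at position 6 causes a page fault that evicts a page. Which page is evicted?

pos 1: 8 → fault, frames {8}
pos 2: 4 → fault, frames {8,4}
pos 3: 6 → fault, frames {8,4,6}
pos 4: 5 → fault, frames {8,4,6,5}
pos 5: 6 → hit
pos 6: 2 → fault, evict 8, frames {4,5,6,2}
At position 6, page 8 is evicted.

8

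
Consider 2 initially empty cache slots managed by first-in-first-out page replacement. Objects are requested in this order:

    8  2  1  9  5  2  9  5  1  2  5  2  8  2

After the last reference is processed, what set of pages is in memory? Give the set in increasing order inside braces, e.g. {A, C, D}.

8 -> miss, frames [8]
2 -> miss, frames [8, 2]
1 -> miss, evict 8, frames [2, 1]
9 -> miss, evict 2, frames [1, 9]
5 -> miss, evict 1, frames [9, 5]
2 -> miss, evict 9, frames [5, 2]
9 -> miss, evict 5, frames [2, 9]
5 -> miss, evict 2, frames [9, 5]
1 -> miss, evict 9, frames [5, 1]
2 -> miss, evict 5, frames [1, 2]
5 -> miss, evict 1, frames [2, 5]
2 -> hit
8 -> miss, evict 2, frames [5, 8]
2 -> miss, evict 5, frames [8, 2]

{2, 8}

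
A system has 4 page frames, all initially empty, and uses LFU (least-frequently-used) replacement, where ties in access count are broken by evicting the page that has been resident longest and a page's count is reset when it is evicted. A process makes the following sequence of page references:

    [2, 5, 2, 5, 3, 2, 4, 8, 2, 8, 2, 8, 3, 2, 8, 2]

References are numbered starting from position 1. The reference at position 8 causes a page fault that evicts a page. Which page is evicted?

pos 1: 2: miss, frames {2}
pos 2: 5: miss, frames {2,5}
pos 3: 2: hit
pos 4: 5: hit
pos 5: 3: miss, frames {2,5,3}
pos 6: 2: hit
pos 7: 4: miss, frames {2,5,3,4}
pos 8: 8: miss, evict 3, frames {2,5,4,8}
At position 8, page 3 is evicted.

3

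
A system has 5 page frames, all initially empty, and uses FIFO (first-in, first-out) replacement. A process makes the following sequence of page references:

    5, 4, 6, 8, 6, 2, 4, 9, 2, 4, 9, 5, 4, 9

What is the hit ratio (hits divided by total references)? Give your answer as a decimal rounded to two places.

0.43

5: fault, frames {5}
4: fault, frames {5,4}
6: fault, frames {5,4,6}
8: fault, frames {5,4,6,8}
6: hit
2: fault, frames {5,4,6,8,2}
4: hit
9: fault, evict 5, frames {4,6,8,2,9}
2: hit
4: hit
9: hit
5: fault, evict 4, frames {6,8,2,9,5}
4: fault, evict 6, frames {8,2,9,5,4}
9: hit
Hits: 6 of 14 references → 6/14 = 0.4286.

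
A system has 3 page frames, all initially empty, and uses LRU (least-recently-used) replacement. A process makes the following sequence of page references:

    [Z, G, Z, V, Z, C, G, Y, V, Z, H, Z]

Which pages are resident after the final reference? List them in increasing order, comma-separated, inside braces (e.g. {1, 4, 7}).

{H, V, Z}

Z -> miss, frames (Z)
G -> miss, frames (Z G)
Z -> hit
V -> miss, frames (G Z V)
Z -> hit
C -> miss, evict G, frames (V Z C)
G -> miss, evict V, frames (Z C G)
Y -> miss, evict Z, frames (C G Y)
V -> miss, evict C, frames (G Y V)
Z -> miss, evict G, frames (Y V Z)
H -> miss, evict Y, frames (V Z H)
Z -> hit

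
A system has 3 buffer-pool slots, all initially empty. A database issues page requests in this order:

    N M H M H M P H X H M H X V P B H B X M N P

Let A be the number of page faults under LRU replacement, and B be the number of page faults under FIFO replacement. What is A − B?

-1

Under LRU: F F F . . . F . F . F . . F F F F . F F F F → 14 faults.
Under FIFO: F F F . . . F . F . F F . F F F F . F F F F → 15 faults.
A − B = 14 − 15 = -1.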